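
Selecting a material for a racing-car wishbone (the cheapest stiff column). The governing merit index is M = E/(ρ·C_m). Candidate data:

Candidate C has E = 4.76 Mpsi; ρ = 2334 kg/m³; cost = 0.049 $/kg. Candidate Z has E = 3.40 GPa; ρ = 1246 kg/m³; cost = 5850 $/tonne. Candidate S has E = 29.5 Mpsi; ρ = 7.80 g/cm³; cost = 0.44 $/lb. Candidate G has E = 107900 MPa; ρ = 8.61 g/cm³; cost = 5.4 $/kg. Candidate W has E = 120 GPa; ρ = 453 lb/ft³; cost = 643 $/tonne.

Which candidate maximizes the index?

candidate C

After converting to SI:
  candidate C: E = 32.82 GPa, ρ = 2334 kg/m³, cost = 0.04900 $/kg
  candidate Z: E = 3.400 GPa, ρ = 1246 kg/m³, cost = 5.850 $/kg
  candidate S: E = 203.4 GPa, ρ = 7800 kg/m³, cost = 0.9700 $/kg
  candidate G: E = 107.9 GPa, ρ = 8610 kg/m³, cost = 5.400 $/kg
  candidate W: E = 120.0 GPa, ρ = 7256 kg/m³, cost = 0.6430 $/kg
  candidate C: M = 287 MN·m per $
  candidate S: M = 26.9 MN·m per $
  candidate W: M = 25.7 MN·m per $
  candidate G: M = 2.32 MN·m per $
  candidate Z: M = 0.466 MN·m per $
The maximum is for candidate C.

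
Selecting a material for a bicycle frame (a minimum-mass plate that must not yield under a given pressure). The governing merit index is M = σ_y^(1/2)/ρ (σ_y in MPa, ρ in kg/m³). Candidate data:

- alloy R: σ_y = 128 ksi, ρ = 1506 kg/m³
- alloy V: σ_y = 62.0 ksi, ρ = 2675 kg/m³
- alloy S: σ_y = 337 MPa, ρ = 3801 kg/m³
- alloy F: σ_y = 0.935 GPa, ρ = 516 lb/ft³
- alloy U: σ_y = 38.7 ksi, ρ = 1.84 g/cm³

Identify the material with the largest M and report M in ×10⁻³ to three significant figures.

alloy R, M = 19.7×10⁻³

After converting to SI:
  alloy R: σ_y = 882.5 MPa, ρ = 1506 kg/m³
  alloy V: σ_y = 427.5 MPa, ρ = 2675 kg/m³
  alloy S: σ_y = 337.0 MPa, ρ = 3801 kg/m³
  alloy F: σ_y = 935.0 MPa, ρ = 8266 kg/m³
  alloy U: σ_y = 266.8 MPa, ρ = 1840 kg/m³
  alloy R: M = 19.7×10⁻³
  alloy U: M = 8.88×10⁻³
  alloy V: M = 7.73×10⁻³
  alloy S: M = 4.83×10⁻³
  alloy F: M = 3.70×10⁻³
Highest index: alloy R.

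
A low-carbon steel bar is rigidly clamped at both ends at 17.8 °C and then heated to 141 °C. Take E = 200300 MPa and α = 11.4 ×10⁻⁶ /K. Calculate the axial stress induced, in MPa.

281 MPa

E = 200300 MPa = 200.3 GPa.
ΔT = 123.2 K. Constrained thermal stress σ = E·α·ΔT = 200.3×10³ MPa × 11.4×10⁻⁶ × 123.2 = 281 MPa (compressive).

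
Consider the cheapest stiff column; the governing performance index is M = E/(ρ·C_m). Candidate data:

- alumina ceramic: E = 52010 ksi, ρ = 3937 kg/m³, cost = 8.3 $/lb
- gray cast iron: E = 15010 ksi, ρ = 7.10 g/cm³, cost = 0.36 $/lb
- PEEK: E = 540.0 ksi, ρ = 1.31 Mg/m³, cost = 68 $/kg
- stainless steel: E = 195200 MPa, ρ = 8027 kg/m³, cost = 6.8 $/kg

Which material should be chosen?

gray cast iron

Normalizing units and computing the index:
  alumina ceramic: E = 358.6 GPa, ρ = 3937 kg/m³, cost = 18.30 $/kg
  gray cast iron: E = 103.5 GPa, ρ = 7100 kg/m³, cost = 0.7937 $/kg
  PEEK: E = 3.723 GPa, ρ = 1310 kg/m³, cost = 68.00 $/kg
  stainless steel: E = 195.2 GPa, ρ = 8027 kg/m³, cost = 6.800 $/kg
  gray cast iron: M = 18.4 MN·m per $
  alumina ceramic: M = 4.98 MN·m per $
  stainless steel: M = 3.58 MN·m per $
  PEEK: M = 0.0418 MN·m per $
Highest index: gray cast iron.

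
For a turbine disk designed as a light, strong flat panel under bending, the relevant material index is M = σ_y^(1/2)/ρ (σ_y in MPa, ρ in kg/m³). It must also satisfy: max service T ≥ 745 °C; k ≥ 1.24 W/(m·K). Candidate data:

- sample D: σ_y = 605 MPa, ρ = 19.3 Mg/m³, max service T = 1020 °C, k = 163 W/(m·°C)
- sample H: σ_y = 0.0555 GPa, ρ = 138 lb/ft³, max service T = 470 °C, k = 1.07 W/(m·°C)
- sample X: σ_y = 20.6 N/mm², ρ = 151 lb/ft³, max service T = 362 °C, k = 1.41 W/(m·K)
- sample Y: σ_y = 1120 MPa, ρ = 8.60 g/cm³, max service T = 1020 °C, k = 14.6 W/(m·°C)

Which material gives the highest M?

Screen on constraints: max service T ≥ 745 °C; k ≥ 1.24 W/(m·K). Survivors: sample D, sample Y.
Putting every candidate on a common basis:
  sample D: σ_y = 605.0 MPa, ρ = 19300 kg/m³
  sample Y: σ_y = 1120 MPa, ρ = 8600 kg/m³
  sample Y: M = 3.89×10⁻³
  sample D: M = 1.27×10⁻³
The maximum is for sample Y.

sample Y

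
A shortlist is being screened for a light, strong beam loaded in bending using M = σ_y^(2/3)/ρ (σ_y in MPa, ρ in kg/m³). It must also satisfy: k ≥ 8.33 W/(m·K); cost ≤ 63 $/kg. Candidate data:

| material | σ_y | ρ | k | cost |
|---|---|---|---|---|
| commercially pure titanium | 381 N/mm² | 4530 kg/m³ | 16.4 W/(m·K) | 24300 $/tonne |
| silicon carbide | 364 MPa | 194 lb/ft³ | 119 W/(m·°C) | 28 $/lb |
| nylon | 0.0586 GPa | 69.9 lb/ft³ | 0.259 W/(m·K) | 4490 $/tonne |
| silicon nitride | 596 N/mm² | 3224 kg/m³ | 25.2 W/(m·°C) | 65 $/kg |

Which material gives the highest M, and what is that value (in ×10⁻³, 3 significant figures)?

Screen on constraints: k ≥ 8.33 W/(m·K); cost ≤ 63 $/kg. Survivors: commercially pure titanium, silicon carbide.
Normalizing units and computing the index:
  commercially pure titanium: σ_y = 381.0 MPa, ρ = 4530 kg/m³
  silicon carbide: σ_y = 364.0 MPa, ρ = 3108 kg/m³
  silicon carbide: M = 16.4×10⁻³
  commercially pure titanium: M = 11.6×10⁻³
The maximum is for silicon carbide.

silicon carbide, M = 16.4×10⁻³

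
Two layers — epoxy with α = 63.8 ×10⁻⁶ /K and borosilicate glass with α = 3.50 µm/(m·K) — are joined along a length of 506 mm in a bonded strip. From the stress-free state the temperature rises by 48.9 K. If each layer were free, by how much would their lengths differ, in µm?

1490 µm

Δα = |63.8 − 3.50|×10⁻⁶/K = 60.3×10⁻⁶/K.
ΔL_mismatch = Δα·L·ΔT = 60.3×10⁻⁶ × 506.0 mm × 48.9 K = 1490 µm.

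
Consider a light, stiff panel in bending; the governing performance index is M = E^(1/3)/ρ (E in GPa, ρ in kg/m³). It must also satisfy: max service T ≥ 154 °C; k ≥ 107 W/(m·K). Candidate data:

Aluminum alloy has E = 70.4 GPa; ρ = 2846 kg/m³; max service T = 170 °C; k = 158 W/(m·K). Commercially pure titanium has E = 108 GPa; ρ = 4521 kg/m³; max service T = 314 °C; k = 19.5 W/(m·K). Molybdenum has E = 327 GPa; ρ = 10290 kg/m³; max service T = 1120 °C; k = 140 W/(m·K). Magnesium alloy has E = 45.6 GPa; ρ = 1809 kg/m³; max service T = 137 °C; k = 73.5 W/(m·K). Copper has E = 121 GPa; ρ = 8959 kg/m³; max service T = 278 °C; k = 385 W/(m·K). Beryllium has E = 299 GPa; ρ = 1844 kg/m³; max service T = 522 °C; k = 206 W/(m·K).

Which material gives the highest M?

Screen on constraints: max service T ≥ 154 °C; k ≥ 107 W/(m·K). Survivors: aluminum alloy, molybdenum, copper, beryllium.
Computing M directly (units already consistent):
  beryllium: M = 3.63×10⁻³
  aluminum alloy: M = 1.45×10⁻³
  molybdenum: M = 0.670×10⁻³
  copper: M = 0.552×10⁻³
Beryllium has the largest M.

beryllium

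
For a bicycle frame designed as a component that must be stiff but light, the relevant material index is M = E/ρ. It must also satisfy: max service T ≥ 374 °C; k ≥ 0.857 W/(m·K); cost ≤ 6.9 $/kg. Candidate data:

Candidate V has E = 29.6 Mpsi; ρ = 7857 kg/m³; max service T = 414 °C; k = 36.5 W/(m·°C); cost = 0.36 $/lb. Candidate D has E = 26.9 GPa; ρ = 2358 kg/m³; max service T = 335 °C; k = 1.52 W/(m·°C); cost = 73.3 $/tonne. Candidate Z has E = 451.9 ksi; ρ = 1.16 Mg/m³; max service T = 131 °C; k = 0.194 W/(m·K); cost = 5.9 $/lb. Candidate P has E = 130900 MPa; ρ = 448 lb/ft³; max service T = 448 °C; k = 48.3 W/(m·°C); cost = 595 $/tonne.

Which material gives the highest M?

Screen on constraints: max service T ≥ 374 °C; k ≥ 0.857 W/(m·K); cost ≤ 6.9 $/kg. Survivors: candidate V, candidate P.
Normalizing units and computing the index:
  candidate V: E = 204.1 GPa, ρ = 7857 kg/m³
  candidate P: E = 130.9 GPa, ρ = 7176 kg/m³
  candidate V: M = 26.0 MN·m/kg
  candidate P: M = 18.2 MN·m/kg
Highest index: candidate V.

candidate V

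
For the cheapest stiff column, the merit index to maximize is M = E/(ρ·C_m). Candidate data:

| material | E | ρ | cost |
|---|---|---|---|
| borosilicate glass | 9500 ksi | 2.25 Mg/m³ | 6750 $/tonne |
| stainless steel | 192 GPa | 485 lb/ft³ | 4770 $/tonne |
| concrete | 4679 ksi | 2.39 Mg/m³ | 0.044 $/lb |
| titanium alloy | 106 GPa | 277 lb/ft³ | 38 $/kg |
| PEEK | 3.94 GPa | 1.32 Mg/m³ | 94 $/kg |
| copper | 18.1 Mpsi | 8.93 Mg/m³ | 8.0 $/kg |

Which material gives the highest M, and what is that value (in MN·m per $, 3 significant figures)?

concrete, M = 139 MN·m per $

Putting every candidate on a common basis:
  borosilicate glass: E = 65.50 GPa, ρ = 2250 kg/m³, cost = 6.750 $/kg
  stainless steel: E = 192.0 GPa, ρ = 7769 kg/m³, cost = 4.770 $/kg
  concrete: E = 32.26 GPa, ρ = 2390 kg/m³, cost = 0.09700 $/kg
  titanium alloy: E = 106.0 GPa, ρ = 4437 kg/m³, cost = 38.00 $/kg
  PEEK: E = 3.940 GPa, ρ = 1320 kg/m³, cost = 94.00 $/kg
  copper: E = 124.8 GPa, ρ = 8930 kg/m³, cost = 8.000 $/kg
  concrete: M = 139 MN·m per $
  stainless steel: M = 5.18 MN·m per $
  borosilicate glass: M = 4.31 MN·m per $
  copper: M = 1.75 MN·m per $
  titanium alloy: M = 0.629 MN·m per $
  PEEK: M = 0.0318 MN·m per $
Concrete has the largest M.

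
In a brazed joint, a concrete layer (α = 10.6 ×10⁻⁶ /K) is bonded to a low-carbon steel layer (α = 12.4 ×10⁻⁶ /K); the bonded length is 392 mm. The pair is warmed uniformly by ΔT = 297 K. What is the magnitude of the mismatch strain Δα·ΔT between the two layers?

5.35×10⁻⁴

Δα = |10.6 − 12.4|×10⁻⁶/K = 1.80×10⁻⁶/K.
Mismatch strain = Δα·ΔT = 1.80×10⁻⁶ × 297.0 = 5.35×10⁻⁴.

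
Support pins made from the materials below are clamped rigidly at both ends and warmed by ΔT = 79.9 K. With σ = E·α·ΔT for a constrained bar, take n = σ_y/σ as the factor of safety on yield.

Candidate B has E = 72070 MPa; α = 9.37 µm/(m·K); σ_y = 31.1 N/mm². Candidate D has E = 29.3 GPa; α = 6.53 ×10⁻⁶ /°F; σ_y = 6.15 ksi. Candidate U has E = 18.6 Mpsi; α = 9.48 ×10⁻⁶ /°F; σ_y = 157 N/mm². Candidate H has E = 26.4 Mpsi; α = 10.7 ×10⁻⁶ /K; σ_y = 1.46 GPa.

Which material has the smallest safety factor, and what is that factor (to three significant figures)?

In consistent units (E in GPa, α in ×10⁻⁶/K, σ_y in MPa):
  candidate B: E = 72.07, α = 9.37, σ_y = 31.10 → σ = 54.0 MPa, n = 0.576
  candidate D: E = 29.30, α = 11.8, σ_y = 42.40 → σ = 27.5 MPa, n = 1.54
  candidate U: E = 128.2, α = 17.1, σ_y = 157.0 → σ = 175 MPa, n = 0.898
  candidate H: E = 182.0, α = 10.7, σ_y = 1460 → σ = 156 MPa, n = 9.38
Smallest n: candidate B with n = 0.576.

candidate B, n = 0.576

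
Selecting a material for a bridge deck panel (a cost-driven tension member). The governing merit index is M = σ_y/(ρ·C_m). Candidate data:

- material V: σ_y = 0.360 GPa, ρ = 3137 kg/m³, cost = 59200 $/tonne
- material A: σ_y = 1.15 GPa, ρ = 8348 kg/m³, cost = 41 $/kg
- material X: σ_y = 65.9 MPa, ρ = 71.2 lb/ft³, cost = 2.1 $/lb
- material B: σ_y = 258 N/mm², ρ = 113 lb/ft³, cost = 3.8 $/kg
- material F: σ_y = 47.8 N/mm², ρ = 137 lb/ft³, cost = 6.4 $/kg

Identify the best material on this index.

Convert each candidate to consistent units, then evaluate M:
  material V: σ_y = 360.0 MPa, ρ = 3137 kg/m³, cost = 59.20 $/kg
  material A: σ_y = 1150 MPa, ρ = 8348 kg/m³, cost = 41.00 $/kg
  material X: σ_y = 65.90 MPa, ρ = 1141 kg/m³, cost = 4.630 $/kg
  material B: σ_y = 258.0 MPa, ρ = 1810 kg/m³, cost = 3.800 $/kg
  material F: σ_y = 47.80 MPa, ρ = 2195 kg/m³, cost = 6.400 $/kg
  material B: M = 37.5 kN·m per $
  material X: M = 12.5 kN·m per $
  material F: M = 3.40 kN·m per $
  material A: M = 3.36 kN·m per $
  material V: M = 1.94 kN·m per $
The maximum is for material B.

material B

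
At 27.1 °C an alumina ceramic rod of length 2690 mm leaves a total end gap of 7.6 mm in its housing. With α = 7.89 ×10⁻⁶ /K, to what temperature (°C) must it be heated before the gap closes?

α·L₀·ΔT = 7.6 mm ⇒ ΔT = 7.6 / (7.89×10⁻⁶ × 2690.0) = 358.1 K.
T = 27.1 + 358.1 = 385.2 °C.

385 °C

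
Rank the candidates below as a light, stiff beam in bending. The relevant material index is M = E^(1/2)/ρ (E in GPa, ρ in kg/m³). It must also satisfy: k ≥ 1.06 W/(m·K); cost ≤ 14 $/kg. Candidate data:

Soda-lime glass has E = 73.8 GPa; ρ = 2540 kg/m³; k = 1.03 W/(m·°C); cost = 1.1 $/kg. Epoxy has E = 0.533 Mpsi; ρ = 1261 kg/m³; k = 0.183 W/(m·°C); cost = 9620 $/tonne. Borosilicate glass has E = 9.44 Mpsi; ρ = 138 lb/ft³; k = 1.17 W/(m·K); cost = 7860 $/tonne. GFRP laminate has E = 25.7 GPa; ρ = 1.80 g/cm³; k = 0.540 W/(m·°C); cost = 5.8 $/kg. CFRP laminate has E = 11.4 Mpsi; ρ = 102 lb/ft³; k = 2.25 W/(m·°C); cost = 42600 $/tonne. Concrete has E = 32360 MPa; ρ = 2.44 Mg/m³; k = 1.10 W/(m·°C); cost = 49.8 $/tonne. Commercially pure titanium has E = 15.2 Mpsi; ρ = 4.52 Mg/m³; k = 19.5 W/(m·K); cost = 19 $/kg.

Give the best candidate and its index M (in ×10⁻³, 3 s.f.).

Screen on constraints: k ≥ 1.06 W/(m·K); cost ≤ 14 $/kg. Survivors: borosilicate glass, concrete.
In SI units:
  borosilicate glass: E = 65.09 GPa, ρ = 2211 kg/m³
  concrete: E = 32.36 GPa, ρ = 2440 kg/m³
  borosilicate glass: M = 3.65×10⁻³
  concrete: M = 2.33×10⁻³
Highest index: borosilicate glass.

borosilicate glass, M = 3.65×10⁻³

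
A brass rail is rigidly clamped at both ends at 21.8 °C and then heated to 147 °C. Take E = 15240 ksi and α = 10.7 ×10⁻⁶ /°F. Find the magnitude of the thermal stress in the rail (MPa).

253 MPa

E = 15240 ksi = 105.1 GPa.
α = 10.7×10⁻⁶/°F × 9/5 = 19.3×10⁻⁶/K.
ΔT = 125.2 K. Constrained thermal stress σ = E·α·ΔT = 105.1×10³ MPa × 19.3×10⁻⁶ × 125.2 = 253 MPa (compressive).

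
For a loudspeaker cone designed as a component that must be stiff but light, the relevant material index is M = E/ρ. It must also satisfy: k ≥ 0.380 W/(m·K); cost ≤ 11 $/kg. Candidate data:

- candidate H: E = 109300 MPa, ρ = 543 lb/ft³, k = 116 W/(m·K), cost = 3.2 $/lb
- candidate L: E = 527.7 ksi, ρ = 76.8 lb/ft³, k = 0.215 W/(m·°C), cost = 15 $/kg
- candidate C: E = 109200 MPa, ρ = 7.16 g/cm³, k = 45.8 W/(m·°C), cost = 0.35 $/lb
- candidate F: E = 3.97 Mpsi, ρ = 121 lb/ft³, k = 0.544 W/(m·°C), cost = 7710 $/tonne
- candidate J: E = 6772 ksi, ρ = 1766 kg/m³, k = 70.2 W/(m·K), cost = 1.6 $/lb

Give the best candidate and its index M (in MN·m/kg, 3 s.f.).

Screen on constraints: k ≥ 0.380 W/(m·K); cost ≤ 11 $/kg. Survivors: candidate H, candidate C, candidate F, candidate J.
Convert each candidate to consistent units, then evaluate M:
  candidate H: E = 109.3 GPa, ρ = 8698 kg/m³
  candidate C: E = 109.2 GPa, ρ = 7160 kg/m³
  candidate F: E = 27.37 GPa, ρ = 1938 kg/m³
  candidate J: E = 46.69 GPa, ρ = 1766 kg/m³
  candidate J: M = 26.4 MN·m/kg
  candidate C: M = 15.3 MN·m/kg
  candidate F: M = 14.1 MN·m/kg
  candidate H: M = 12.6 MN·m/kg
The maximum is for candidate J.

candidate J, M = 26.4 MN·m/kg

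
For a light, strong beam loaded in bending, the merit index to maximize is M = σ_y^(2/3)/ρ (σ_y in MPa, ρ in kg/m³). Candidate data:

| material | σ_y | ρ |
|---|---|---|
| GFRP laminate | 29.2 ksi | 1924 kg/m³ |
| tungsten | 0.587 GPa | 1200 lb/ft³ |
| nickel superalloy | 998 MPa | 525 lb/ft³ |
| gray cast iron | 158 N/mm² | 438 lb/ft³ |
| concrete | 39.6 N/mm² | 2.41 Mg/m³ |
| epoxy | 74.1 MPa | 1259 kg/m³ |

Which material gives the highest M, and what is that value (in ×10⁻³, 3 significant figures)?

Normalizing units and computing the index:
  GFRP laminate: σ_y = 201.3 MPa, ρ = 1924 kg/m³
  tungsten: σ_y = 587.0 MPa, ρ = 19220 kg/m³
  nickel superalloy: σ_y = 998.0 MPa, ρ = 8410 kg/m³
  gray cast iron: σ_y = 158.0 MPa, ρ = 7016 kg/m³
  concrete: σ_y = 39.60 MPa, ρ = 2410 kg/m³
  epoxy: σ_y = 74.10 MPa, ρ = 1259 kg/m³
  GFRP laminate: M = 17.9×10⁻³
  epoxy: M = 14.0×10⁻³
  nickel superalloy: M = 11.9×10⁻³
  concrete: M = 4.82×10⁻³
  gray cast iron: M = 4.17×10⁻³
  tungsten: M = 3.65×10⁻³
The maximum is for GFRP laminate.

GFRP laminate, M = 17.9×10⁻³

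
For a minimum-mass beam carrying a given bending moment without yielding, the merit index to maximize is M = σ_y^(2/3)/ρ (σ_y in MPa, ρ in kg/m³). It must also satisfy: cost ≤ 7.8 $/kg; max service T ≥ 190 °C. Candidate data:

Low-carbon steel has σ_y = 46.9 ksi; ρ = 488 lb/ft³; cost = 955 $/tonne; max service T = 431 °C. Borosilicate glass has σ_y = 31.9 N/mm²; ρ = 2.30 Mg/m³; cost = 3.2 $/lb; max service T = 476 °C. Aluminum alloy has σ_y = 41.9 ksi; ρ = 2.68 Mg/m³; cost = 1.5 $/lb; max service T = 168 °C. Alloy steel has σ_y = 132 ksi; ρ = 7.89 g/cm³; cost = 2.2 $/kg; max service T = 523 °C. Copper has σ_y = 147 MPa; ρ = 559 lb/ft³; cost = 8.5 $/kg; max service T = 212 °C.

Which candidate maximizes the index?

alloy steel

Screen on constraints: cost ≤ 7.8 $/kg; max service T ≥ 190 °C. Survivors: low-carbon steel, borosilicate glass, alloy steel.
Normalizing units and computing the index:
  low-carbon steel: σ_y = 323.4 MPa, ρ = 7817 kg/m³
  borosilicate glass: σ_y = 31.90 MPa, ρ = 2300 kg/m³
  alloy steel: σ_y = 910.1 MPa, ρ = 7890 kg/m³
  alloy steel: M = 11.9×10⁻³
  low-carbon steel: M = 6.03×10⁻³
  borosilicate glass: M = 4.37×10⁻³
Alloy steel ranks first.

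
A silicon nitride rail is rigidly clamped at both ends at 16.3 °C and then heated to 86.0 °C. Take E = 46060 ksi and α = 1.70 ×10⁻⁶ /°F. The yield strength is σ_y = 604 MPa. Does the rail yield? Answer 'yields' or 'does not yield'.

E = 46060 ksi = 317.6 GPa.
α = 1.70×10⁻⁶/°F × 9/5 = 3.06×10⁻⁶/K.
ΔT = 69.70 K. Constrained thermal stress σ = E·α·ΔT = 317.6×10³ MPa × 3.06×10⁻⁶ × 69.70 = 67.7 MPa (compressive).
Compare to σ_y = 604 MPa: σ < σ_y, so it does not yield.

does not yield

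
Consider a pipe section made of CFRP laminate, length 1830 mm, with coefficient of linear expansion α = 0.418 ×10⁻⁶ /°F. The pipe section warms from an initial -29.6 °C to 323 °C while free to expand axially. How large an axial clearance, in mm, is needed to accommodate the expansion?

0.485 mm

Convert α: 0.418×10⁻⁶/°F × (9/5) = 0.752×10⁻⁶/K.
ΔT = 323 − (-29.6) = 352.6 K.
ΔL = α·L₀·ΔT = 0.752×10⁻⁶ × 1830 mm × 352.6 K = 0.485 mm.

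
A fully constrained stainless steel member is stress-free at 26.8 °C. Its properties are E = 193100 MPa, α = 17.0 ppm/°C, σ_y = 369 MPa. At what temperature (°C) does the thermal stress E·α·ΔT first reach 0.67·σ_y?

102 °C

E = 193100 MPa = 193.1 GPa.
E·α·ΔT = 247.2 MPa ⇒ ΔT = 247.2 / (193.1×10³ × 17.0×10⁻⁶) = 75.31 K.
T = 26.8 + 75.31 = 102.1 °C.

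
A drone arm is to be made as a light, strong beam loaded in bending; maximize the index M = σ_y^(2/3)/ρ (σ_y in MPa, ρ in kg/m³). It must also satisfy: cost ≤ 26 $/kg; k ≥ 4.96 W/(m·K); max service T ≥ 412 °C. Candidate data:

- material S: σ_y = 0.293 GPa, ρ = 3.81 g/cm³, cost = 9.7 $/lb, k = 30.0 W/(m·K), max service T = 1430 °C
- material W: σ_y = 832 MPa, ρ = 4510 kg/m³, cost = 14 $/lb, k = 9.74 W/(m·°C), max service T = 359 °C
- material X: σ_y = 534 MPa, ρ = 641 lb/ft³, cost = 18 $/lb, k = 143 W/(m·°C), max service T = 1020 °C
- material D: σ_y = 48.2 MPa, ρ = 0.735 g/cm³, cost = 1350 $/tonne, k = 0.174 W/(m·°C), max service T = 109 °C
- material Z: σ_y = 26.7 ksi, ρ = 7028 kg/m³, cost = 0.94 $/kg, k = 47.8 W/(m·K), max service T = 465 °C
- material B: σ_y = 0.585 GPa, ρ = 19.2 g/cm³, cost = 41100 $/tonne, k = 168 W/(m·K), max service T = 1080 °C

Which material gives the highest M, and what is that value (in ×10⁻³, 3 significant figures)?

Screen on constraints: cost ≤ 26 $/kg; k ≥ 4.96 W/(m·K); max service T ≥ 412 °C. Survivors: material S, material Z.
Putting every candidate on a common basis:
  material S: σ_y = 293.0 MPa, ρ = 3810 kg/m³
  material Z: σ_y = 184.1 MPa, ρ = 7028 kg/m³
  material S: M = 11.6×10⁻³
  material Z: M = 4.60×10⁻³
The maximum is for material S.

material S, M = 11.6×10⁻³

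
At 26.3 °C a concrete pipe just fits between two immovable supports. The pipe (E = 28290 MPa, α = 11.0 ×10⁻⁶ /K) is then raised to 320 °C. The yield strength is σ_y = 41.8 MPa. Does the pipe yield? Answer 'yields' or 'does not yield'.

yields

E = 28290 MPa = 28.29 GPa.
ΔT = 293.7 K. Constrained thermal stress σ = E·α·ΔT = 28.29×10³ MPa × 11.0×10⁻⁶ × 293.7 = 91.4 MPa (compressive).
Compare to σ_y = 41.8 MPa: σ ≥ σ_y, so it yields.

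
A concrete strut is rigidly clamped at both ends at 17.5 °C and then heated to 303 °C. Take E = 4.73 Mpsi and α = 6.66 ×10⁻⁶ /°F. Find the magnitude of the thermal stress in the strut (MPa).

112 MPa

E = 4.73 Mpsi = 32.61 GPa.
α = 6.66×10⁻⁶/°F × 9/5 = 12.0×10⁻⁶/K.
ΔT = 285.5 K. Constrained thermal stress σ = E·α·ΔT = 32.61×10³ MPa × 12.0×10⁻⁶ × 285.5 = 112 MPa (compressive).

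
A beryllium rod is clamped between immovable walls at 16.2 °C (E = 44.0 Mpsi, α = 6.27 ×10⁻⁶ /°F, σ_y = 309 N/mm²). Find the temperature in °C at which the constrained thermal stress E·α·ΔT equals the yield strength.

E = 44.0 Mpsi = 303.4 GPa.
α = 6.27×10⁻⁶/°F × 9/5 = 11.3×10⁻⁶/K.
σ_y = 309 N/mm² = 309.0 MPa.
E·α·ΔT = 309.0 MPa ⇒ ΔT = 309.0 / (303.4×10³ × 11.3×10⁻⁶) = 90.25 K.
T = 16.2 + 90.25 = 106.4 °C.

106 °C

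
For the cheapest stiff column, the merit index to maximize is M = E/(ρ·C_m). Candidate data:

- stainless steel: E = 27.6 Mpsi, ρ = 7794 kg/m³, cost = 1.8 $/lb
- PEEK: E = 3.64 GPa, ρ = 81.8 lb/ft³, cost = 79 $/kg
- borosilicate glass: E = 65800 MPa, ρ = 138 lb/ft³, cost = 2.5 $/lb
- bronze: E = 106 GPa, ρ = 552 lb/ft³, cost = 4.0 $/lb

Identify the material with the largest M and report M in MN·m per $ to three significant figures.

In SI units:
  stainless steel: E = 190.3 GPa, ρ = 7794 kg/m³, cost = 3.968 $/kg
  PEEK: E = 3.640 GPa, ρ = 1310 kg/m³, cost = 79.00 $/kg
  borosilicate glass: E = 65.80 GPa, ρ = 2211 kg/m³, cost = 5.511 $/kg
  bronze: E = 106.0 GPa, ρ = 8842 kg/m³, cost = 8.818 $/kg
  stainless steel: M = 6.15 MN·m per $
  borosilicate glass: M = 5.40 MN·m per $
  bronze: M = 1.36 MN·m per $
  PEEK: M = 0.0352 MN·m per $
The maximum is for stainless steel.

stainless steel, M = 6.15 MN·m per $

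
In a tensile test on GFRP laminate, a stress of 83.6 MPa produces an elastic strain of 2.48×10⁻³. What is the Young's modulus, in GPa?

33.7 GPa

E = σ/ε = 83.6 MPa / 2.48×10⁻³ = 33710 MPa = 33.7 GPa.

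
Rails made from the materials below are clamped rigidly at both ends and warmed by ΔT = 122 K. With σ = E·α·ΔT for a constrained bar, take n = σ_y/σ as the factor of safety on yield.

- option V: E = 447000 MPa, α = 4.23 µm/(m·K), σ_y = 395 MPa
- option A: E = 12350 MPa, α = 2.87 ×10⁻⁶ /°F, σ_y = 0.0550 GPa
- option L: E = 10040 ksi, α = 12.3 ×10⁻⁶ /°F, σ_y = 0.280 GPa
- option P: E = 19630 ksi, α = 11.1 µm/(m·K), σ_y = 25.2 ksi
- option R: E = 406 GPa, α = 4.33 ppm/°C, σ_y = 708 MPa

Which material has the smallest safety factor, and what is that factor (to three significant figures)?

option P, n = 0.948

Per material, after unit conversion:
  option V: E = 447.0, α = 4.23, σ_y = 395.0 → σ = 231 MPa, n = 1.71
  option A: E = 12.35, α = 5.17, σ_y = 55.00 → σ = 7.78 MPa, n = 7.07
  option L: E = 69.22, α = 22.1, σ_y = 280.0 → σ = 187 MPa, n = 1.50
  option P: E = 135.3, α = 11.1, σ_y = 173.7 → σ = 183 MPa, n = 0.948
  option R: E = 406.0, α = 4.33, σ_y = 708.0 → σ = 214 MPa, n = 3.30
Option P has the lowest safety factor, n = 0.948.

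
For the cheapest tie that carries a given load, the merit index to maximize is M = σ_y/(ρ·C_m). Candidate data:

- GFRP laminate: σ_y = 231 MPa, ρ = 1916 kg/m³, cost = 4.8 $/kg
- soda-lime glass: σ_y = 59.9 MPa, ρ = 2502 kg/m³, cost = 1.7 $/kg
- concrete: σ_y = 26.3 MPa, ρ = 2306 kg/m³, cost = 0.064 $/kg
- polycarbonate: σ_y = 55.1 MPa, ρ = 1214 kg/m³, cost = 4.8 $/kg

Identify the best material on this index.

Evaluate M for each candidate:
  concrete: M = 178 kN·m per $
  GFRP laminate: M = 25.1 kN·m per $
  soda-lime glass: M = 14.1 kN·m per $
  polycarbonate: M = 9.46 kN·m per $
Concrete ranks first.

concrete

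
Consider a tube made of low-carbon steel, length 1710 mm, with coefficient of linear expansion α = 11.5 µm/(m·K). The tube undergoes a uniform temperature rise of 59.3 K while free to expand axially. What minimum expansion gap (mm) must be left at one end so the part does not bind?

ΔL = α·L₀·ΔT = 11.5×10⁻⁶ × 1710 mm × 59.30 K = 1.17 mm.

1.17 mm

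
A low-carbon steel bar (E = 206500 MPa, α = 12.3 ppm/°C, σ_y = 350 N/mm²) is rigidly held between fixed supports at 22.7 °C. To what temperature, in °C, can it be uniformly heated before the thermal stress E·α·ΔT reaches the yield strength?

E = 206500 MPa = 206.5 GPa.
σ_y = 350 N/mm² = 350.0 MPa.
E·α·ΔT = 350.0 MPa ⇒ ΔT = 350.0 / (206.5×10³ × 12.3×10⁻⁶) = 137.8 K.
T = 22.7 + 137.8 = 160.5 °C.

160 °C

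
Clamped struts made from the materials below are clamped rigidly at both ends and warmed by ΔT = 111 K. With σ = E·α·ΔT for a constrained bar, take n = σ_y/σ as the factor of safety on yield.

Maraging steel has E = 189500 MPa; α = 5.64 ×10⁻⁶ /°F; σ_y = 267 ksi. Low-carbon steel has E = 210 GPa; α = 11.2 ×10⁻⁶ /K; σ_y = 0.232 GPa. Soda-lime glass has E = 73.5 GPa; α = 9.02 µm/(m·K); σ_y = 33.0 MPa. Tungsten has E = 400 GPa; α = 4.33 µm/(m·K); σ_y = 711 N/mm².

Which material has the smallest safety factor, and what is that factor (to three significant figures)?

soda-lime glass, n = 0.448

Converting E to GPa, α to ×10⁻⁶/K, σ_y to MPa, then σ and n for each:
  maraging steel: E = 189.5, α = 10.2, σ_y = 1841 → σ = 214 MPa, n = 8.62
  low-carbon steel: E = 210.0, α = 11.2, σ_y = 232.0 → σ = 261 MPa, n = 0.889
  soda-lime glass: E = 73.50, α = 9.02, σ_y = 33.00 → σ = 73.6 MPa, n = 0.448
  tungsten: E = 400.0, α = 4.33, σ_y = 711.0 → σ = 192 MPa, n = 3.70
Smallest n: soda-lime glass with n = 0.448.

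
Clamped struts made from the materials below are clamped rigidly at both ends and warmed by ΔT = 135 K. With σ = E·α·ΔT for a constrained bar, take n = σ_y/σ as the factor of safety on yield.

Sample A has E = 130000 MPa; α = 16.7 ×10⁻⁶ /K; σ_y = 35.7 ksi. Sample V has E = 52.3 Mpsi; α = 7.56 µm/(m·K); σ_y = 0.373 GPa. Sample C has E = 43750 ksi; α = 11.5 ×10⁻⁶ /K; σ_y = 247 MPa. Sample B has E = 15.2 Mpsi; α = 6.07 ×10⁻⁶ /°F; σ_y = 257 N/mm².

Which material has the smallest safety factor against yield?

sample C

Per material, after unit conversion:
  sample A: E = 130.0, α = 16.7, σ_y = 246.1 → σ = 293 MPa, n = 0.840
  sample V: E = 360.6, α = 7.56, σ_y = 373.0 → σ = 368 MPa, n = 1.01
  sample C: E = 301.6, α = 11.5, σ_y = 247.0 → σ = 468 MPa, n = 0.527
  sample B: E = 104.8, α = 10.9, σ_y = 257.0 → σ = 155 MPa, n = 1.66
Smallest n: sample C with n = 0.527.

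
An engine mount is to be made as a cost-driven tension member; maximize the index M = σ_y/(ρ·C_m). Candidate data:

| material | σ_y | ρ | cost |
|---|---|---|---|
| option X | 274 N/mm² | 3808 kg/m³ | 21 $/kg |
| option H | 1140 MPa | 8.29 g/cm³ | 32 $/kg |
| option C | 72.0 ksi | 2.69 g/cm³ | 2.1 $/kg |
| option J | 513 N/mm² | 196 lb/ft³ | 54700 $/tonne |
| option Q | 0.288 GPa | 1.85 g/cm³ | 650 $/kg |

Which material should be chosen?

After converting to SI:
  option X: σ_y = 274.0 MPa, ρ = 3808 kg/m³, cost = 21.00 $/kg
  option H: σ_y = 1140 MPa, ρ = 8290 kg/m³, cost = 32.00 $/kg
  option C: σ_y = 496.4 MPa, ρ = 2690 kg/m³, cost = 2.100 $/kg
  option J: σ_y = 513.0 MPa, ρ = 3140 kg/m³, cost = 54.70 $/kg
  option Q: σ_y = 288.0 MPa, ρ = 1850 kg/m³, cost = 650.0 $/kg
  option C: M = 87.9 kN·m per $
  option H: M = 4.30 kN·m per $
  option X: M = 3.43 kN·m per $
  option J: M = 2.99 kN·m per $
  option Q: M = 0.240 kN·m per $
The maximum is for option C.

option C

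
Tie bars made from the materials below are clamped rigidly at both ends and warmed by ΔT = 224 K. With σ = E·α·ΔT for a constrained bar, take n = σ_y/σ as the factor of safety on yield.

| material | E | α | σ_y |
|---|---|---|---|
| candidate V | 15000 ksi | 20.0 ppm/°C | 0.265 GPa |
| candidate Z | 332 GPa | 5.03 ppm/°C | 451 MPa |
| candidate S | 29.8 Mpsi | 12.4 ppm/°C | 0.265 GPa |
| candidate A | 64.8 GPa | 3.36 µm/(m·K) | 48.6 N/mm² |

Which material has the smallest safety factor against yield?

candidate S

Converting E to GPa, α to ×10⁻⁶/K, σ_y to MPa, then σ and n for each:
  candidate V: E = 103.4, α = 20.0, σ_y = 265.0 → σ = 463 MPa, n = 0.572
  candidate Z: E = 332.0, α = 5.03, σ_y = 451.0 → σ = 374 MPa, n = 1.21
  candidate S: E = 205.5, α = 12.4, σ_y = 265.0 → σ = 571 MPa, n = 0.464
  candidate A: E = 64.80, α = 3.36, σ_y = 48.60 → σ = 48.8 MPa, n = 0.996
The minimum is candidate S at n = 0.464.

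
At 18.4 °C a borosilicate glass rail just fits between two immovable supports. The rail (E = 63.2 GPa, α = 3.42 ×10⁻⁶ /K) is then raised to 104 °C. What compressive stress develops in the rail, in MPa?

18.5 MPa

ΔT = 85.60 K. Constrained thermal stress σ = E·α·ΔT = 63.20×10³ MPa × 3.42×10⁻⁶ × 85.60 = 18.5 MPa (compressive).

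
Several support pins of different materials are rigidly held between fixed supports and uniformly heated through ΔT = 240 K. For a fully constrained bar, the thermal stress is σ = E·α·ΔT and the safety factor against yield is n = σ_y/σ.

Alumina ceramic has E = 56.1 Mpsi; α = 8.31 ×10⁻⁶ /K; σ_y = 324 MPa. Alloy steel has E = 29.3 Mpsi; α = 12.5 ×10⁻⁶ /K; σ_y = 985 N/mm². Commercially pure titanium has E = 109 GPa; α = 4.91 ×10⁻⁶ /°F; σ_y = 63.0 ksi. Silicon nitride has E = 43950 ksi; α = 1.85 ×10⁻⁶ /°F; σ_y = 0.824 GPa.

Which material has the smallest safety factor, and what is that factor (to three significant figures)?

alumina ceramic, n = 0.420

In consistent units (E in GPa, α in ×10⁻⁶/K, σ_y in MPa):
  alumina ceramic: E = 386.8, α = 8.31, σ_y = 324.0 → σ = 771 MPa, n = 0.420
  alloy steel: E = 202.0, α = 12.5, σ_y = 985.0 → σ = 606 MPa, n = 1.63
  commercially pure titanium: E = 109.0, α = 8.84, σ_y = 434.4 → σ = 231 MPa, n = 1.88
  silicon nitride: E = 303.0, α = 3.33, σ_y = 824.0 → σ = 242 MPa, n = 3.40
Alumina ceramic has the lowest safety factor, n = 0.420.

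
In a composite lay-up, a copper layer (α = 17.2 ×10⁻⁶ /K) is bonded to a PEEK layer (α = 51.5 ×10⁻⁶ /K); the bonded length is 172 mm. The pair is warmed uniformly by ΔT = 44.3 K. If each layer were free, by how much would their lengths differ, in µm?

261 µm

Δα = |17.2 − 51.5|×10⁻⁶/K = 34.3×10⁻⁶/K.
ΔL_mismatch = Δα·L·ΔT = 34.3×10⁻⁶ × 172.0 mm × 44.3 K = 261 µm.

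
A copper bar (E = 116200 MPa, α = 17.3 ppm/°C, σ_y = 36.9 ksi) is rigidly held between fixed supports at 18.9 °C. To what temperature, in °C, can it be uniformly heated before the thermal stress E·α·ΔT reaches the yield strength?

145 °C

E = 116200 MPa = 116.2 GPa.
σ_y = 36.9 ksi = 254.4 MPa.
E·α·ΔT = 254.4 MPa ⇒ ΔT = 254.4 / (116.2×10³ × 17.3×10⁻⁶) = 126.6 K.
T = 18.9 + 126.6 = 145.5 °C.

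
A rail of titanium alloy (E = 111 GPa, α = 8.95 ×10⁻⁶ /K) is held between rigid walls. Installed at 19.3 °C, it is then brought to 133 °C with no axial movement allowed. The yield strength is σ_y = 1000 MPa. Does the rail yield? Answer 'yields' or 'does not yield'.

does not yield

ΔT = 113.7 K. Constrained thermal stress σ = E·α·ΔT = 111.0×10³ MPa × 8.95×10⁻⁶ × 113.7 = 113 MPa (compressive).
Compare to σ_y = 1000 MPa: σ < σ_y, so it does not yield.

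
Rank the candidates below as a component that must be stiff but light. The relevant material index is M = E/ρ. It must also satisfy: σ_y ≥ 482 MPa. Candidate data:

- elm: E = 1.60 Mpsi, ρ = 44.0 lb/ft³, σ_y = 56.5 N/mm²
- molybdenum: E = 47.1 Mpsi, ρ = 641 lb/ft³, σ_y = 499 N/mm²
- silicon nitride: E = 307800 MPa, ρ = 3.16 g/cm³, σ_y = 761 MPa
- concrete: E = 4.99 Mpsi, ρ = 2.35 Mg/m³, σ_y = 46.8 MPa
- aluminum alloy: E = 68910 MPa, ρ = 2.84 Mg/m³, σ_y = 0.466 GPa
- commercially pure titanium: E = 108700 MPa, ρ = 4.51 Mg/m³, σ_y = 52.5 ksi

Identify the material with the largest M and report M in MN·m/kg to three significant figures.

silicon nitride, M = 97.4 MN·m/kg

Screen on constraints: σ_y ≥ 482 MPa. Survivors: molybdenum, silicon nitride.
After converting to SI:
  molybdenum: E = 324.7 GPa, ρ = 10270 kg/m³
  silicon nitride: E = 307.8 GPa, ρ = 3160 kg/m³
  silicon nitride: M = 97.4 MN·m/kg
  molybdenum: M = 31.6 MN·m/kg
Silicon nitride has the largest M.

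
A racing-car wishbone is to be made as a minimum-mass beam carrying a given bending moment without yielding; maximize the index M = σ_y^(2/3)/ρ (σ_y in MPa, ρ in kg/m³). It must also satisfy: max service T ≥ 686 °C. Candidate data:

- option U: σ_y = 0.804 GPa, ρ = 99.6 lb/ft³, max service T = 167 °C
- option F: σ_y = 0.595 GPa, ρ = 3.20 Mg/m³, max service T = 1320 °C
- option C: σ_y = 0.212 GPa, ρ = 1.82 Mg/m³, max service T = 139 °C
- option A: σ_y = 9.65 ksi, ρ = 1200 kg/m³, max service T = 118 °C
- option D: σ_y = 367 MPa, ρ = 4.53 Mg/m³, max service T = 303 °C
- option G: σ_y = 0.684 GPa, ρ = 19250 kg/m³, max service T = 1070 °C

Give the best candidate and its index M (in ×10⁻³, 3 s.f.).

option F, M = 22.1×10⁻³

Screen on constraints: max service T ≥ 686 °C. Survivors: option F, option G.
Putting every candidate on a common basis:
  option F: σ_y = 595.0 MPa, ρ = 3200 kg/m³
  option G: σ_y = 684.0 MPa, ρ = 19250 kg/m³
  option F: M = 22.1×10⁻³
  option G: M = 4.03×10⁻³
Highest index: option F.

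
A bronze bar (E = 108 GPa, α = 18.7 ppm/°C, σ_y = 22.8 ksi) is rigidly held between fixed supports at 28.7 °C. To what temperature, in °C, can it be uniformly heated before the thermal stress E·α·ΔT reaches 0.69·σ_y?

82.4 °C

σ_y = 22.8 ksi = 157.2 MPa.
E·α·ΔT = 108.5 MPa ⇒ ΔT = 108.5 / (108.0×10³ × 18.7×10⁻⁶) = 53.71 K.
T = 28.7 + 53.71 = 82.41 °C.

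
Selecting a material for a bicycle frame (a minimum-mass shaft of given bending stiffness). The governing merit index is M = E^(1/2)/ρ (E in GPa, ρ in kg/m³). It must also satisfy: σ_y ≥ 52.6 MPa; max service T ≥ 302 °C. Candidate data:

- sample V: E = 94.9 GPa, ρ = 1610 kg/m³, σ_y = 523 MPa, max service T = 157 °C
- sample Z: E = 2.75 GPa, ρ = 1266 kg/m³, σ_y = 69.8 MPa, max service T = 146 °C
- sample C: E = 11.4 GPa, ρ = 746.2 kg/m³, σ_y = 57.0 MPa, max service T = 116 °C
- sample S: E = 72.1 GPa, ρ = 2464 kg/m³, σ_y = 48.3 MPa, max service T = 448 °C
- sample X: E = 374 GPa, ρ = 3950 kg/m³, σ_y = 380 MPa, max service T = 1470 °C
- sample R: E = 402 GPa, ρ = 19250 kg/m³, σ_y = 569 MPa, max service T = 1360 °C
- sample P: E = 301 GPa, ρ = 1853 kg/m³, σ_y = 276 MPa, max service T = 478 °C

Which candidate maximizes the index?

sample P

Screen on constraints: σ_y ≥ 52.6 MPa; max service T ≥ 302 °C. Survivors: sample X, sample R, sample P.
Computing M directly (units already consistent):
  sample P: M = 9.36×10⁻³
  sample X: M = 4.90×10⁻³
  sample R: M = 1.04×10⁻³
Sample P has the largest M.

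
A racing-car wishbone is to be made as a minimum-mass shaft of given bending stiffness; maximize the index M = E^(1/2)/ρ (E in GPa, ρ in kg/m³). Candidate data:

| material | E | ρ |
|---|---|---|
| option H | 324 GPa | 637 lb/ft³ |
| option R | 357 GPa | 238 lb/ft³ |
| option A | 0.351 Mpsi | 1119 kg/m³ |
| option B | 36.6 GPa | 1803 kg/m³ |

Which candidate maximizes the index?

In SI units:
  option H: E = 324.0 GPa, ρ = 10200 kg/m³
  option R: E = 357.0 GPa, ρ = 3812 kg/m³
  option A: E = 2.420 GPa, ρ = 1119 kg/m³
  option B: E = 36.60 GPa, ρ = 1803 kg/m³
  option R: M = 4.96×10⁻³
  option B: M = 3.36×10⁻³
  option H: M = 1.76×10⁻³
  option A: M = 1.39×10⁻³
The maximum is for option R.

option R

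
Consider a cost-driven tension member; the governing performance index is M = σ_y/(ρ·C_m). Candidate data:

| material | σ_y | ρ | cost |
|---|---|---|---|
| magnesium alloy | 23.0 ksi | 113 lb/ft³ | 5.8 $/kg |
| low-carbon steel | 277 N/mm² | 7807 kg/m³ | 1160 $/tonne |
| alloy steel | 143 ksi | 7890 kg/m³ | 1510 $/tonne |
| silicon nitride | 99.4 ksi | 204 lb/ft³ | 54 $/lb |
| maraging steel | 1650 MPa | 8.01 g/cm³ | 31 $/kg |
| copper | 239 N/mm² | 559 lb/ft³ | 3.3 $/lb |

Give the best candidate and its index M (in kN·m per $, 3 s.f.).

After converting to SI:
  magnesium alloy: σ_y = 158.6 MPa, ρ = 1810 kg/m³, cost = 5.800 $/kg
  low-carbon steel: σ_y = 277.0 MPa, ρ = 7807 kg/m³, cost = 1.160 $/kg
  alloy steel: σ_y = 986.0 MPa, ρ = 7890 kg/m³, cost = 1.510 $/kg
  silicon nitride: σ_y = 685.3 MPa, ρ = 3268 kg/m³, cost = 119.0 $/kg
  maraging steel: σ_y = 1650 MPa, ρ = 8010 kg/m³, cost = 31.00 $/kg
  copper: σ_y = 239.0 MPa, ρ = 8954 kg/m³, cost = 7.275 $/kg
  alloy steel: M = 82.8 kN·m per $
  low-carbon steel: M = 30.6 kN·m per $
  magnesium alloy: M = 15.1 kN·m per $
  maraging steel: M = 6.64 kN·m per $
  copper: M = 3.67 kN·m per $
  silicon nitride: M = 1.76 kN·m per $
Highest index: alloy steel.

alloy steel, M = 82.8 kN·m per $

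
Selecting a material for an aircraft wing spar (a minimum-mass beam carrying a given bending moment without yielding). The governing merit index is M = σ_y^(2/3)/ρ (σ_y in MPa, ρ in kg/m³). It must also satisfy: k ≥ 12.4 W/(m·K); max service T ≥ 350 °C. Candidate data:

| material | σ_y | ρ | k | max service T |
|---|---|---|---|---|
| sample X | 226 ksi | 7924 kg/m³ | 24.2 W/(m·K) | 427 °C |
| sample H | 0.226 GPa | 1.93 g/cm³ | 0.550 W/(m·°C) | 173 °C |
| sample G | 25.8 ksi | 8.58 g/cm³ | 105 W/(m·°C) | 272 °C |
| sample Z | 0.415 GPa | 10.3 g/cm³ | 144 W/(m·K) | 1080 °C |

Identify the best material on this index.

sample X

Screen on constraints: k ≥ 12.4 W/(m·K); max service T ≥ 350 °C. Survivors: sample X, sample Z.
Normalizing units and computing the index:
  sample X: σ_y = 1558 MPa, ρ = 7924 kg/m³
  sample Z: σ_y = 415.0 MPa, ρ = 10300 kg/m³
  sample X: M = 17.0×10⁻³
  sample Z: M = 5.40×10⁻³
Sample X ranks first.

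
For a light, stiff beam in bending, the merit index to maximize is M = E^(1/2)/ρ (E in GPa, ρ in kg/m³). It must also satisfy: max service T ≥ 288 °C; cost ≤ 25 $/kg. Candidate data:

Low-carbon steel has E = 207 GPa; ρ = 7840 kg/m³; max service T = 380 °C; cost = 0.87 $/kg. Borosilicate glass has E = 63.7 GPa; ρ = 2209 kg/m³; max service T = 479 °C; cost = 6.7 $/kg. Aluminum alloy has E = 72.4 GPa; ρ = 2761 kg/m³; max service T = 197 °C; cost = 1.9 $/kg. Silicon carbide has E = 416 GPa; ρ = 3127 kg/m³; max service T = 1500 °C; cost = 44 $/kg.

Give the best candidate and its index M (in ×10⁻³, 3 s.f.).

borosilicate glass, M = 3.61×10⁻³

Screen on constraints: max service T ≥ 288 °C; cost ≤ 25 $/kg. Survivors: low-carbon steel, borosilicate glass.
Per-candidate index values:
  borosilicate glass: M = 3.61×10⁻³
  low-carbon steel: M = 1.84×10⁻³
Borosilicate glass has the largest M.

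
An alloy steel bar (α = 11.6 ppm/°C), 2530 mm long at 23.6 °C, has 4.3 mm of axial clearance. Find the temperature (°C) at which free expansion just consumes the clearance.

170 °C

α·L₀·ΔT = 4.3 mm ⇒ ΔT = 4.3 / (11.6×10⁻⁶ × 2530.0) = 146.5 K.
T = 23.6 + 146.5 = 170.1 °C.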